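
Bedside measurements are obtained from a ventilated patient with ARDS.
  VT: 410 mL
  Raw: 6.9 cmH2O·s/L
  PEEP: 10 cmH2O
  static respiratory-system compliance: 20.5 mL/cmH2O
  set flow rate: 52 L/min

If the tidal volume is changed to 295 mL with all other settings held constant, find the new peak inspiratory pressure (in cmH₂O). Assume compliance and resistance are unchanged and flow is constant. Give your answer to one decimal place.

Flow: 52 L/min ÷ 60 = 0.8667 L/s.
PIP = Vt/C + R·V̇ + PEEP (constant-flow equation of motion).
Only the elastic term changes: ΔPIP = ΔVt / C = (295 − 410) / 20.5 = -5.61 cmH2O.
Original PIP = 410/20.5 + 6.9×0.8667 + 10 = 35.98 cmH2O; new PIP = 35.98 + (-5.61) = 30.37 cmH2O.

30.4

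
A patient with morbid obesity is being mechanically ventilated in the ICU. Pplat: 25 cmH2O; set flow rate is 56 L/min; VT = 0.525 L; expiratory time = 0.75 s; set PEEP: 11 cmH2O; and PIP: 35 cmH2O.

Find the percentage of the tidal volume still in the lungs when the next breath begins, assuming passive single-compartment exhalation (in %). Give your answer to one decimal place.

15.5

Flow: 56 L/min ÷ 60 = 0.9333 L/s.
R = (PIP − Pplat)/V̇ = (35 − 25) / 0.9333 = 10.0/0.9333 = 10.715 cmH2O·s/L.
C = Vt/(Pplat − PEEP) = 525.0 / (25 − 11) = 525.0/14.0 = 37.5 mL/cmH2O.
τ = R × C = 10.715 × 0.0375 L/cmH2O = 0.4018 s.
Fraction remaining at end-expiration = e^(−Te/τ) = e^(−0.75/0.4018) = 0.1546 → 15.46%.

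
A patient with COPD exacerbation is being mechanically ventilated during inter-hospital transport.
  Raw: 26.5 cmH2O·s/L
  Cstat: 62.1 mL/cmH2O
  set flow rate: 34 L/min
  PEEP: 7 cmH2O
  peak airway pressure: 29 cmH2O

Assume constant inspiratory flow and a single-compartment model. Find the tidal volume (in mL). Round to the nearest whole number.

Flow: 34 L/min ÷ 60 = 0.5667 L/s.
Equation of motion (constant flow): PIP = Vt/C + R·V̇ + PEEP.
Vt/C = PIP − R·V̇ − PEEP = 29 − 15.018 − 7 = 6.982 cmH2O.
Vt = C × 6.982 = 62.1 × 6.982 = 433.58 mL.

434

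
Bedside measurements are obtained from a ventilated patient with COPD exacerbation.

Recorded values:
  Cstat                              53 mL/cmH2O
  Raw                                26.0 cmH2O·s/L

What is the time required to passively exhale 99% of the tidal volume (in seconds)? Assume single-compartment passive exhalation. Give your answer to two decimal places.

τ = R × C = 26.0 × 53 mL/cmH2O = 26.0 × 0.053 L/cmH2O = 1.378 s.
Exhaled fraction f = 1 − e^(−t/τ) → t = −τ·ln(1 − f) = −1.378·ln(0.01) = 6.346 s.

6.35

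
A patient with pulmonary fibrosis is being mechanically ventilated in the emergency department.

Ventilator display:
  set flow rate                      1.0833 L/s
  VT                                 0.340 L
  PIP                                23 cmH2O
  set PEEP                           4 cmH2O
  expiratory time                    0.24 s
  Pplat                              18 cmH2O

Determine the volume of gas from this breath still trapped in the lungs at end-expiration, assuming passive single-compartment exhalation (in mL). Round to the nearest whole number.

R = (PIP − Pplat)/V̇ = (23 − 18) / 1.0833 = 5.0/1.0833 = 4.616 cmH2O·s/L.
C = Vt/(Pplat − PEEP) = 340.0 / (18 − 4) = 340.0/14.0 = 24.286 mL/cmH2O.
τ = R × C = 4.616 × 0.02429 L/cmH2O = 0.1121 s.
Fraction remaining = e^(−Te/τ) = e^(−0.24/0.1121) = 0.1175.
Trapped volume = 340.0 × 0.1175 = 39.95 mL.

40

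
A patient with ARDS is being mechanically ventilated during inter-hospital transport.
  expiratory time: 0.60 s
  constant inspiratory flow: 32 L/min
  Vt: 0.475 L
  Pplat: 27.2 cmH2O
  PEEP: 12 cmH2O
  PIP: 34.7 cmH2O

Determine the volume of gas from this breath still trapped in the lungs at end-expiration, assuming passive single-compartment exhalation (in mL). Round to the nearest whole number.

Flow: 32 L/min ÷ 60 = 0.5333 L/s.
R = (PIP − Pplat)/V̇ = (34.7 − 27.2) / 0.5333 = 7.5/0.5333 = 14.063 cmH2O·s/L.
C = Vt/(Pplat − PEEP) = 475.0 / (27.2 − 12) = 475.0/15.2 = 31.25 mL/cmH2O.
τ = R × C = 14.063 × 0.03125 L/cmH2O = 0.4395 s.
Fraction remaining = e^(−Te/τ) = e^(−0.60/0.4395) = 0.2553.
Trapped volume = 475.0 × 0.2553 = 121.27 mL.

121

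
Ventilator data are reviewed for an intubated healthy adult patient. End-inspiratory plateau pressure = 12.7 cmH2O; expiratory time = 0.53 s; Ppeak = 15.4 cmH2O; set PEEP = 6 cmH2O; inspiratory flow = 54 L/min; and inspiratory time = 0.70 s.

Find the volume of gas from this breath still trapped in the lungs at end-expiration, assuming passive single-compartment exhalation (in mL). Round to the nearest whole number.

Flow: 54 L/min ÷ 60 = 0.9 L/s.
Vt = flow × Ti = 0.9 L/s × 0.70 s × 1000 mL/L = 630.0 mL.
R = (PIP − Pplat)/V̇ = (15.4 − 12.7) / 0.9 = 2.7/0.9 = 3.0 cmH2O·s/L.
C = Vt/(Pplat − PEEP) = 630.0 / (12.7 − 6) = 630.0/6.7 = 94.03 mL/cmH2O.
τ = R × C = 3.0 × 0.09403 L/cmH2O = 0.2821 s.
Fraction remaining = e^(−Te/τ) = e^(−0.53/0.2821) = 0.1528.
Trapped volume = 630.0 × 0.1528 = 96.264 mL.

96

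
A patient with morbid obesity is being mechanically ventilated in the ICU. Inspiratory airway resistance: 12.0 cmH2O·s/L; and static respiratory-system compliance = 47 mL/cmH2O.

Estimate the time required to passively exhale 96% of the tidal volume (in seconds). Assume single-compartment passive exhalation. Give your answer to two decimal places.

τ = R × C = 12.0 × 47 mL/cmH2O = 12.0 × 0.047 L/cmH2O = 0.564 s.
Exhaled fraction f = 1 − e^(−t/τ) → t = −τ·ln(1 − f) = −0.564·ln(0.04) = 1.815 s.

1.82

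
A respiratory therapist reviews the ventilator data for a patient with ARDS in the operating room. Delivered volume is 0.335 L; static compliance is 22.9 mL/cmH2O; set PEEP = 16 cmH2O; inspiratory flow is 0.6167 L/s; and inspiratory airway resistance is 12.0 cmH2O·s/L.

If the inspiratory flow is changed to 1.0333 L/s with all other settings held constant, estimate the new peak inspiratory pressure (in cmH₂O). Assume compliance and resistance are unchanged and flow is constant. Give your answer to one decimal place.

PIP = Vt/C + R·V̇ + PEEP (constant-flow equation of motion).
Only the resistive term changes: ΔPIP = R × ΔV̇ = 12.0 × (1.0333 − 0.6167) = 12.0 × 0.4166 = 4.999 cmH2O.
Original PIP = 335/22.9 + 12.0×0.6167 + 16 = 38.029 cmH2O; new PIP = 38.029 + (4.999) = 43.028 cmH2O.

43.0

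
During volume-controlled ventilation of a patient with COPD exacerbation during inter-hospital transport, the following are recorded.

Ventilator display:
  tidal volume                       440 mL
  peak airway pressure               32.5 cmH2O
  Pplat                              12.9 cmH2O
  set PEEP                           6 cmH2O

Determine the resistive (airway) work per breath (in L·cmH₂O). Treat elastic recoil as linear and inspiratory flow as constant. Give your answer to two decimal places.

8.62

With constant inspiratory flow the resistive pressure is constant at PIP − Pplat = 32.5 − 12.9 = 19.6 cmH2O, so resistive work = 19.6 × 0.440 = 8.624 L·cmH2O.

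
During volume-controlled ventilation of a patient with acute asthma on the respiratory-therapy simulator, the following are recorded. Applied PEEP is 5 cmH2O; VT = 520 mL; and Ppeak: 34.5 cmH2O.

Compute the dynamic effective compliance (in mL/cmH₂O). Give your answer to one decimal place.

17.6

Dynamic compliance = Vt / (PIP − PEEP) = 520 / (34.5 − 5) = 520 / 29.5 = 17.627 mL/cmH2O.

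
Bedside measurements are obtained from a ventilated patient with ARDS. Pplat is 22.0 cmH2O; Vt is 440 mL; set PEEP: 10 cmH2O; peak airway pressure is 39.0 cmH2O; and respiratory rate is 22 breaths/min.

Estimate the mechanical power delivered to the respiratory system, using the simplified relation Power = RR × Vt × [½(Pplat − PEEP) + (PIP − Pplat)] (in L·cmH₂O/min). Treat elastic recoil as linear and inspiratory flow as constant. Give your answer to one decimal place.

Per-breath work = Vt × [½(Pplat−PEEP) + (PIP−Pplat)] = 0.440 × [0.5×12.0 + 17.0] = 0.440 × 23.0 = 10.12 L·cmH2O.
Power = 22 × 10.12 = 222.64 L·cmH2O/min.

222.6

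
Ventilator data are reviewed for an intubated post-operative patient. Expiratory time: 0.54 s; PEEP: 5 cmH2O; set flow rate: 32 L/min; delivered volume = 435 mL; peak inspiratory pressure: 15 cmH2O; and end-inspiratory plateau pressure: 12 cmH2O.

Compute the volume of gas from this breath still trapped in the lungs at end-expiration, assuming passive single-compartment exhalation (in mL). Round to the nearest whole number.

Flow: 32 L/min ÷ 60 = 0.5333 L/s.
R = (PIP − Pplat)/V̇ = (15 − 12) / 0.5333 = 3.0/0.5333 = 5.625 cmH2O·s/L.
C = Vt/(Pplat − PEEP) = 435.0 / (12 − 5) = 435.0/7.0 = 62.143 mL/cmH2O.
τ = R × C = 5.625 × 0.06214 L/cmH2O = 0.3495 s.
Fraction remaining = e^(−Te/τ) = e^(−0.54/0.3495) = 0.2133.
Trapped volume = 435.0 × 0.2133 = 92.786 mL.

93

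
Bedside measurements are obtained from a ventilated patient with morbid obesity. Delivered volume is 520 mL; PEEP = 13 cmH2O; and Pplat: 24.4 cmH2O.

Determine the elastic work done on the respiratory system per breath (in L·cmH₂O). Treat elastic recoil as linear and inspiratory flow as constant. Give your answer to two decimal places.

2.96

Elastic work ≈ ½ × (Pplat − PEEP) × Vt = 0.5 × (24.4 − 13) × 0.520 L = 0.5 × 11.4 × 0.520 = 2.964 L·cmH2O.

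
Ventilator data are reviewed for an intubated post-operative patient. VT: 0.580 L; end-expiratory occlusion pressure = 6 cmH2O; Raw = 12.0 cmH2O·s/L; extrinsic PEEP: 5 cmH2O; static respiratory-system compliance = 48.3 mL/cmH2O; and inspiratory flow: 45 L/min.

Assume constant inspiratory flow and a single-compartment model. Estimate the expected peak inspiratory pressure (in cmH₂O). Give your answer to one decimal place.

Flow: 45 L/min ÷ 60 = 0.75 L/s.
Total PEEP = 6 cmH2O (set 5 + intrinsic 1); this is the baseline alveolar pressure.
Equation of motion (constant flow): PIP = Vt/C + R·V̇ + PEEP.
PIP = 580/48.3 + 12.0×0.75 + 6 = 12.008 + 9.0 + 6 = 27.008 cmH2O.

27.0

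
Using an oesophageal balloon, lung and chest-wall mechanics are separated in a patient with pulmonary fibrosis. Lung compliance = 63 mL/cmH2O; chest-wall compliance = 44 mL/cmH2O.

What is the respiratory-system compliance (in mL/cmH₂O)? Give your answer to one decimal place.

Lung and chest wall are elastances in series: 1/Crs = 1/CL + 1/Ccw.
1/Crs = 1/63 + 1/44 = 0.0386.
Crs = 25.907 mL/cmH2O.

25.9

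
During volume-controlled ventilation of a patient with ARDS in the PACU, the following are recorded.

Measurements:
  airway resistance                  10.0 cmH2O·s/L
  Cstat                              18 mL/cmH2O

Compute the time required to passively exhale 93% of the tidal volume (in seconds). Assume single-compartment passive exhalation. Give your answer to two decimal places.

0.48

τ = R × C = 10.0 × 18 mL/cmH2O = 10.0 × 0.018 L/cmH2O = 0.18 s.
Exhaled fraction f = 1 − e^(−t/τ) → t = −τ·ln(1 − f) = −0.18·ln(0.07) = 0.4787 s.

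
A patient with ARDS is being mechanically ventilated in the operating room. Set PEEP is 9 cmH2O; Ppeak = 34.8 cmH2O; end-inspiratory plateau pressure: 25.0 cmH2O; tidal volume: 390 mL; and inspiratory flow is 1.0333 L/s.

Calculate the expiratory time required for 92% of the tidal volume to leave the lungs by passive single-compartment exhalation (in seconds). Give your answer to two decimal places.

0.58

R = (PIP − Pplat)/V̇ = (34.8 − 25.0) / 1.0333 = 9.8/1.0333 = 9.484 cmH2O·s/L.
C = Vt/(Pplat − PEEP) = 390.0 / (25.0 − 9) = 390.0/16.0 = 24.375 mL/cmH2O.
τ = R × C = 9.484 × 0.02438 L/cmH2O = 0.2312 s.
t = −τ·ln(1 − 0.92) = −0.2312·ln(0.08) = 0.5839 s.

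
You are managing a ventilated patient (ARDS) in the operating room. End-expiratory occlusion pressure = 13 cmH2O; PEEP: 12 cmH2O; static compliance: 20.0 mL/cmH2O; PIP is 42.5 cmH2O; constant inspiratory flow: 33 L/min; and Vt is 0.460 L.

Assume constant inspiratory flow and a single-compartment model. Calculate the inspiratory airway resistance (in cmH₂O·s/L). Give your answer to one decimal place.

Flow: 33 L/min ÷ 60 = 0.55 L/s.
Total PEEP = 13 cmH2O (set 12 + intrinsic 1); this is the baseline alveolar pressure.
Equation of motion (constant flow): PIP = Vt/C + R·V̇ + PEEP.
R·V̇ = PIP − Vt/C − PEEP = 42.5 − 460/20.0 − 13 = 42.5 − 23.0 − 13 = 6.5 cmH2O.
R = 6.5 / 0.55 = 11.818 cmH2O·s/L.

11.8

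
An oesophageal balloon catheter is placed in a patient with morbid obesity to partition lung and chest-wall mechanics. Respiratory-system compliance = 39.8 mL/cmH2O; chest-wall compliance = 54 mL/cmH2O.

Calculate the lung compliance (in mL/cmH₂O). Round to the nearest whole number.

151

1/CL = 1/Crs − 1/Ccw.
1/CL = 1/39.8 − 1/54 = 0.006607.
CL = 151.35 mL/cmH2O.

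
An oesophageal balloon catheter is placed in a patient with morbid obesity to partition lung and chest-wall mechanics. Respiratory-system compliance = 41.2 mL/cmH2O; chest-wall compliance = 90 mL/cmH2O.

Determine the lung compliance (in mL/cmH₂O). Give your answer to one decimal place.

1/CL = 1/Crs − 1/Ccw.
1/CL = 1/41.2 − 1/90 = 0.01316.
CL = 75.988 mL/cmH2O.

76.0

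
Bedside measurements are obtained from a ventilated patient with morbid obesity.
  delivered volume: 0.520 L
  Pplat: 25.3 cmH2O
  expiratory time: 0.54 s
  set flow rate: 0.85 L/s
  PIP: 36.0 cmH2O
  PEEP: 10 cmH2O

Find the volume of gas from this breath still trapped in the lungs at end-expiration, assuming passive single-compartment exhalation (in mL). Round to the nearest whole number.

147

R = (PIP − Pplat)/V̇ = (36.0 − 25.3) / 0.85 = 10.7/0.85 = 12.588 cmH2O·s/L.
C = Vt/(Pplat − PEEP) = 520.0 / (25.3 − 10) = 520.0/15.3 = 33.987 mL/cmH2O.
τ = R × C = 12.588 × 0.03399 L/cmH2O = 0.4279 s.
Fraction remaining = e^(−Te/τ) = e^(−0.54/0.4279) = 0.2831.
Trapped volume = 520.0 × 0.2831 = 147.21 mL.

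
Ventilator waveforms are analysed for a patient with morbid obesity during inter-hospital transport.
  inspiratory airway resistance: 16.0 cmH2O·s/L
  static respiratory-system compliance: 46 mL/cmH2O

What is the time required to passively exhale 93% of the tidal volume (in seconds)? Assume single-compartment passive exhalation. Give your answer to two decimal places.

1.96

τ = R × C = 16.0 × 46 mL/cmH2O = 16.0 × 0.046 L/cmH2O = 0.736 s.
Exhaled fraction f = 1 − e^(−t/τ) → t = −τ·ln(1 − f) = −0.736·ln(0.07) = 1.957 s.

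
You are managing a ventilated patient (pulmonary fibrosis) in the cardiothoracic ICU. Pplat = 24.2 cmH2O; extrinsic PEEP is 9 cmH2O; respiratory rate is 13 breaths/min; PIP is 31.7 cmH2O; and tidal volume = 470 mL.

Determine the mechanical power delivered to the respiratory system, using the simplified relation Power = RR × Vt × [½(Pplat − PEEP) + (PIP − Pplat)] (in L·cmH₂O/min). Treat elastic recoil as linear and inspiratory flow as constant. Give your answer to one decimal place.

Per-breath work = Vt × [½(Pplat−PEEP) + (PIP−Pplat)] = 0.470 × [0.5×15.2 + 7.5] = 0.470 × 15.1 = 7.097 L·cmH2O.
Power = 13 × 7.097 = 92.261 L·cmH2O/min.

92.3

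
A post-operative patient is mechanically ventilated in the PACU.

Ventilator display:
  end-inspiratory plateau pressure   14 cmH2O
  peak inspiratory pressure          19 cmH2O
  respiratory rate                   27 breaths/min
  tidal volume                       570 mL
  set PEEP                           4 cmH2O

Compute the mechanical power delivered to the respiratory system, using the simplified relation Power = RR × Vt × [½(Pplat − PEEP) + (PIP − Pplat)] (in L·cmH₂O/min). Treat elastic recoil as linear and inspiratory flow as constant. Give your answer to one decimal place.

Per-breath work = Vt × [½(Pplat−PEEP) + (PIP−Pplat)] = 0.570 × [0.5×10.0 + 5.0] = 0.570 × 10.0 = 5.7 L·cmH2O.
Power = 27 × 5.7 = 153.9 L·cmH2O/min.

153.9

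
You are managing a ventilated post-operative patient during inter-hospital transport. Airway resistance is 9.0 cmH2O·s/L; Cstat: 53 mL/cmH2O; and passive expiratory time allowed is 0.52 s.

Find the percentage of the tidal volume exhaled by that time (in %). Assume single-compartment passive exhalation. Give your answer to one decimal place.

τ = R × C = 9.0 × 53 mL/cmH2O = 9.0 × 0.053 L/cmH2O = 0.477 s.
Passive exhalation: V(t)/V₀ = e^(−t/τ) = e^(−0.52/0.477) = 0.3362.
Fraction exhaled = 1 − 0.3362 = 0.6638 → 66.38%.

66.4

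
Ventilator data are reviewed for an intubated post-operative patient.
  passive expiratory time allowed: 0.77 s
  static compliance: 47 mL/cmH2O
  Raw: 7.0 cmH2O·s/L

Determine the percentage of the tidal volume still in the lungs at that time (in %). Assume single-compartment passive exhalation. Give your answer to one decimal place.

τ = R × C = 7.0 × 47 mL/cmH2O = 7.0 × 0.047 L/cmH2O = 0.329 s.
Passive exhalation: V(t)/V₀ = e^(−t/τ) = e^(−0.77/0.329) = 0.09629.
Fraction remaining = 0.09629 → 9.629%.

9.6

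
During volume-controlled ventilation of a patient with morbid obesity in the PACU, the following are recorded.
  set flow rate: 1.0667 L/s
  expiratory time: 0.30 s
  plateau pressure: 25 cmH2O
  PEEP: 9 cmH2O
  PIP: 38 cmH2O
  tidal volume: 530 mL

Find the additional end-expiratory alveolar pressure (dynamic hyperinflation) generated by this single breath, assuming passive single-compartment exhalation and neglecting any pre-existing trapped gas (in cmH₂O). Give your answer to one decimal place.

7.6

R = (PIP − Pplat)/V̇ = (38 − 25) / 1.0667 = 13.0/1.0667 = 12.187 cmH2O·s/L.
C = Vt/(Pplat − PEEP) = 530.0 / (25 − 9) = 530.0/16.0 = 33.125 mL/cmH2O.
τ = R × C = 12.187 × 0.03313 L/cmH2O = 0.4038 s.
Fraction remaining = e^(−Te/τ) = e^(−0.30/0.4038) = 0.4757; trapped volume = 530.0 × 0.4757 = 252.12 mL.
Additional alveolar pressure from trapping ≈ V_trapped / C = 252.12 / 33.125 = 7.611 cmH2O.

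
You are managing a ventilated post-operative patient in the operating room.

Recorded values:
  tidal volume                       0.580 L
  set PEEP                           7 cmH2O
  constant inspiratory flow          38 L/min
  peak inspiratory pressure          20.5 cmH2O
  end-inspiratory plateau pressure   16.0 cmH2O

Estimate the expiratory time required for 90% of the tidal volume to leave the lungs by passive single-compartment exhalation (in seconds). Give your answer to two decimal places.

1.05

Flow: 38 L/min ÷ 60 = 0.6333 L/s.
R = (PIP − Pplat)/V̇ = (20.5 − 16.0) / 0.6333 = 4.5/0.6333 = 7.106 cmH2O·s/L.
C = Vt/(Pplat − PEEP) = 580.0 / (16.0 − 7) = 580.0/9.0 = 64.444 mL/cmH2O.
τ = R × C = 7.106 × 0.06444 L/cmH2O = 0.4579 s.
t = −τ·ln(1 − 0.90) = −0.4579·ln(0.1) = 1.054 s.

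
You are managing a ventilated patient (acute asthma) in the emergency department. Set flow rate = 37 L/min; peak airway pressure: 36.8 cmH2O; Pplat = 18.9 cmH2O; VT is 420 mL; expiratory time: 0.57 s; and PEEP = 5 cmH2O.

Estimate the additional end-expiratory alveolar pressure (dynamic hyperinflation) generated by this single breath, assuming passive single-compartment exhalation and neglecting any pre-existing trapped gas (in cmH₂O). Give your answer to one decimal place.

7.3

Flow: 37 L/min ÷ 60 = 0.6167 L/s.
R = (PIP − Pplat)/V̇ = (36.8 − 18.9) / 0.6167 = 17.9/0.6167 = 29.025 cmH2O·s/L.
C = Vt/(Pplat − PEEP) = 420.0 / (18.9 − 5) = 420.0/13.9 = 30.216 mL/cmH2O.
τ = R × C = 29.025 × 0.03022 L/cmH2O = 0.8771 s.
Fraction remaining = e^(−Te/τ) = e^(−0.57/0.8771) = 0.5221; trapped volume = 420.0 × 0.5221 = 219.28 mL.
Additional alveolar pressure from trapping ≈ V_trapped / C = 219.28 / 30.216 = 7.257 cmH2O.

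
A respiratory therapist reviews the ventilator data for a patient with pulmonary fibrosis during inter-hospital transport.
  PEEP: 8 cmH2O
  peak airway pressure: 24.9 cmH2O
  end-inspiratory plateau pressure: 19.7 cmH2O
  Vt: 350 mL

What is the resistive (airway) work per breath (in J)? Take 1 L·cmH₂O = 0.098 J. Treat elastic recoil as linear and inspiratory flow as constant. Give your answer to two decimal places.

With constant inspiratory flow the resistive pressure is constant at PIP − Pplat = 24.9 − 19.7 = 5.2 cmH2O, so resistive work = 5.2 × 0.350 = 1.82 L·cmH2O.
× 0.098 J/(L·cmH2O) → 0.1784 J.

0.18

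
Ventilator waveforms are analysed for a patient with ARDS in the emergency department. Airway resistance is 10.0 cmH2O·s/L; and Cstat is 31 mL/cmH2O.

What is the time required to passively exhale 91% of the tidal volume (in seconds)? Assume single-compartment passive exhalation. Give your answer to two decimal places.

0.75

τ = R × C = 10.0 × 31 mL/cmH2O = 10.0 × 0.031 L/cmH2O = 0.31 s.
Exhaled fraction f = 1 − e^(−t/τ) → t = −τ·ln(1 − f) = −0.31·ln(0.09) = 0.7465 s.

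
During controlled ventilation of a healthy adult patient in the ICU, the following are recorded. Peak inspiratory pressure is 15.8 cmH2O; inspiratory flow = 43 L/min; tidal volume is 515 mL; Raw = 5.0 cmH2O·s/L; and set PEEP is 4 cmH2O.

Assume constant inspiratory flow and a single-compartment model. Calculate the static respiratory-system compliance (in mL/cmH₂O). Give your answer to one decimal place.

Flow: 43 L/min ÷ 60 = 0.7167 L/s.
Equation of motion (constant flow): PIP = Vt/C + R·V̇ + PEEP.
Vt/C = PIP − R·V̇ − PEEP = 15.8 − 5.0×0.7167 − 4 = 15.8 − 3.584 − 4 = 8.216 cmH2O.
C = Vt / 8.216 = 515 / 8.216 = 62.683 mL/cmH2O.

62.7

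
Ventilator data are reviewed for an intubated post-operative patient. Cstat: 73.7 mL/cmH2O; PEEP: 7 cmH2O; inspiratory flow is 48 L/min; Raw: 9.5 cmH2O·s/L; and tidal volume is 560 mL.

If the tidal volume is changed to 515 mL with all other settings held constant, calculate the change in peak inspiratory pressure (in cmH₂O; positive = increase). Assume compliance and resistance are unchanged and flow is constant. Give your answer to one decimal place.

-0.6

PIP = Vt/C + R·V̇ + PEEP (constant-flow equation of motion).
Only the elastic term changes: ΔPIP = ΔVt / C = (515 − 560) / 73.7 = -0.6106 cmH2O.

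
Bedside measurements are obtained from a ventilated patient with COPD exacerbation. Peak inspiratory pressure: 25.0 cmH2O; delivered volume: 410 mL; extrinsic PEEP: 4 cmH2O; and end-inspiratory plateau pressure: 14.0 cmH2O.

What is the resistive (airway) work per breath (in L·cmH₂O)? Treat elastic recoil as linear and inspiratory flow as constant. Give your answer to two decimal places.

4.51

With constant inspiratory flow the resistive pressure is constant at PIP − Pplat = 25.0 − 14.0 = 11.0 cmH2O, so resistive work = 11.0 × 0.410 = 4.51 L·cmH2O.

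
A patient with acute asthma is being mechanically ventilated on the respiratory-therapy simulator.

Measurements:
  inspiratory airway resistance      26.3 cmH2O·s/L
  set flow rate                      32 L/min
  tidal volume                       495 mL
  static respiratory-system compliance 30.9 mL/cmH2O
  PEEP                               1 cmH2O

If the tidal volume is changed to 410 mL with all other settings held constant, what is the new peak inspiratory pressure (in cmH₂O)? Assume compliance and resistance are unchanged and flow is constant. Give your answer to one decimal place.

Flow: 32 L/min ÷ 60 = 0.5333 L/s.
PIP = Vt/C + R·V̇ + PEEP (constant-flow equation of motion).
Only the elastic term changes: ΔPIP = ΔVt / C = (410 − 495) / 30.9 = -2.751 cmH2O.
Original PIP = 495/30.9 + 26.3×0.5333 + 1 = 31.045 cmH2O; new PIP = 31.045 + (-2.751) = 28.294 cmH2O.

28.3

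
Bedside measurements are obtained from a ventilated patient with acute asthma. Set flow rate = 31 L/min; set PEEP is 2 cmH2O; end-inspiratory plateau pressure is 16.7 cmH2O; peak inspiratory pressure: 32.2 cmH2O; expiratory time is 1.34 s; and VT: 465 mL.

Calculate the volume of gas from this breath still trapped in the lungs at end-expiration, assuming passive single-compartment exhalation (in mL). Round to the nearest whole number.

113

Flow: 31 L/min ÷ 60 = 0.5167 L/s.
R = (PIP − Pplat)/V̇ = (32.2 − 16.7) / 0.5167 = 15.5/0.5167 = 29.998 cmH2O·s/L.
C = Vt/(Pplat − PEEP) = 465.0 / (16.7 − 2) = 465.0/14.7 = 31.633 mL/cmH2O.
τ = R × C = 29.998 × 0.03163 L/cmH2O = 0.9488 s.
Fraction remaining = e^(−Te/τ) = e^(−1.34/0.9488) = 0.2436.
Trapped volume = 465.0 × 0.2436 = 113.27 mL.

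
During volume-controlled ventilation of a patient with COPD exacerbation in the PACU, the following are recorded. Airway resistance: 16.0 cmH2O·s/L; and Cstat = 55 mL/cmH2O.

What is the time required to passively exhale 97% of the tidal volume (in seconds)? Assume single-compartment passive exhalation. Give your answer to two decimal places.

3.09

τ = R × C = 16.0 × 55 mL/cmH2O = 16.0 × 0.055 L/cmH2O = 0.88 s.
Exhaled fraction f = 1 − e^(−t/τ) → t = −τ·ln(1 − f) = −0.88·ln(0.03) = 3.086 s.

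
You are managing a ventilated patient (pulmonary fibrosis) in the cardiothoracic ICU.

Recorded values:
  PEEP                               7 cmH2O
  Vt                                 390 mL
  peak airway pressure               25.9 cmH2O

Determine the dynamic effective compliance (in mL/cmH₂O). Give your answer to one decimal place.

20.6

Dynamic compliance = Vt / (PIP − PEEP) = 390 / (25.9 − 7) = 390 / 18.9 = 20.635 mL/cmH2O.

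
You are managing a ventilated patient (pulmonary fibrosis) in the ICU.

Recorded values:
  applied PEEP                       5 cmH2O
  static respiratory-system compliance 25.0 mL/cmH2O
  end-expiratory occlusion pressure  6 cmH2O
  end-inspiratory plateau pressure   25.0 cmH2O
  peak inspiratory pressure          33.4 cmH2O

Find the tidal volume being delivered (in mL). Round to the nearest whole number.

End-expiratory occlusion gives total PEEP = 6 cmH2O (intrinsic PEEP = 6 − 5 = 1). Use total PEEP for the elastic gradient.
Vt = Cstat × (Pplat − PEEPtotal) = 25.0 × (25.0 − 6) = 25.0 × 19.0 = 475.0 mL.

475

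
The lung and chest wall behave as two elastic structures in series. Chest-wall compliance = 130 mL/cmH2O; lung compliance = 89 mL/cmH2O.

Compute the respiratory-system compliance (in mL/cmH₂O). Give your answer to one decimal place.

Lung and chest wall are elastances in series: 1/Crs = 1/CL + 1/Ccw.
1/Crs = 1/89 + 1/130 = 0.01893.
Crs = 52.826 mL/cmH2O.

52.8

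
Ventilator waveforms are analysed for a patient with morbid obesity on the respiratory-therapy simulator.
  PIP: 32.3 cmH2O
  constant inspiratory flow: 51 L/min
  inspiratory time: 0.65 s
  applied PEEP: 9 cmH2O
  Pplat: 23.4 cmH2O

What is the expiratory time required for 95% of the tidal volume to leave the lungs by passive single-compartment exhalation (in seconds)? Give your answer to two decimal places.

1.20

Flow: 51 L/min ÷ 60 = 0.85 L/s.
Vt = flow × Ti = 0.85 L/s × 0.65 s × 1000 mL/L = 552.5 mL.
R = (PIP − Pplat)/V̇ = (32.3 − 23.4) / 0.85 = 8.9/0.85 = 10.471 cmH2O·s/L.
C = Vt/(Pplat − PEEP) = 552.5 / (23.4 − 9) = 552.5/14.4 = 38.368 mL/cmH2O.
τ = R × C = 10.471 × 0.03837 L/cmH2O = 0.4018 s.
t = −τ·ln(1 − 0.95) = −0.4018·ln(0.05) = 1.204 s.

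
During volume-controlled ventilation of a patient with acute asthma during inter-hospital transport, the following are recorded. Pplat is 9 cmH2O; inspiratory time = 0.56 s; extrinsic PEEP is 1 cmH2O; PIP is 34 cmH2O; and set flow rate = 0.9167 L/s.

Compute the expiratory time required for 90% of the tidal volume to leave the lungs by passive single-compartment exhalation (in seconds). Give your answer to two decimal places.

4.03

Vt = flow × Ti = 0.9167 L/s × 0.56 s × 1000 mL/L = 513.35 mL.
R = (PIP − Pplat)/V̇ = (34 − 9) / 0.9167 = 25.0/0.9167 = 27.272 cmH2O·s/L.
C = Vt/(Pplat − PEEP) = 513.35 / (9 − 1) = 513.35/8.0 = 64.169 mL/cmH2O.
τ = R × C = 27.272 × 0.06417 L/cmH2O = 1.75 s.
t = −τ·ln(1 − 0.90) = −1.75·ln(0.1) = 4.03 s.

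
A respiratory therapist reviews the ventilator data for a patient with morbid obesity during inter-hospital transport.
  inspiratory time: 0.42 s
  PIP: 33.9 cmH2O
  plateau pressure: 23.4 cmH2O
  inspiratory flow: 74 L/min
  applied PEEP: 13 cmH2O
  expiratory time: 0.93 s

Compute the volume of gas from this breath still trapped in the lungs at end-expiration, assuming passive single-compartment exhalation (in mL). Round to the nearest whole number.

Flow: 74 L/min ÷ 60 = 1.2333 L/s.
Vt = flow × Ti = 1.2333 L/s × 0.42 s × 1000 mL/L = 517.99 mL.
R = (PIP − Pplat)/V̇ = (33.9 − 23.4) / 1.2333 = 10.5/1.2333 = 8.514 cmH2O·s/L.
C = Vt/(Pplat − PEEP) = 517.99 / (23.4 − 13) = 517.99/10.4 = 49.807 mL/cmH2O.
τ = R × C = 8.514 × 0.04981 L/cmH2O = 0.4241 s.
Fraction remaining = e^(−Te/τ) = e^(−0.93/0.4241) = 0.1116.
Trapped volume = 517.99 × 0.1116 = 57.808 mL.

58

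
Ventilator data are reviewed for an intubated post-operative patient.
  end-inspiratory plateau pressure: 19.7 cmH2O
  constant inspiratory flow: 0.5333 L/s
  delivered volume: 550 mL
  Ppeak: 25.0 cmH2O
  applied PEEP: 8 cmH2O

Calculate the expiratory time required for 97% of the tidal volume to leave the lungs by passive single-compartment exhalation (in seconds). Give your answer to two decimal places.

R = (PIP − Pplat)/V̇ = (25.0 − 19.7) / 0.5333 = 5.3/0.5333 = 9.938 cmH2O·s/L.
C = Vt/(Pplat − PEEP) = 550.0 / (19.7 − 8) = 550.0/11.7 = 47.009 mL/cmH2O.
τ = R × C = 9.938 × 0.04701 L/cmH2O = 0.4672 s.
t = −τ·ln(1 − 0.97) = −0.4672·ln(0.03) = 1.638 s.

1.64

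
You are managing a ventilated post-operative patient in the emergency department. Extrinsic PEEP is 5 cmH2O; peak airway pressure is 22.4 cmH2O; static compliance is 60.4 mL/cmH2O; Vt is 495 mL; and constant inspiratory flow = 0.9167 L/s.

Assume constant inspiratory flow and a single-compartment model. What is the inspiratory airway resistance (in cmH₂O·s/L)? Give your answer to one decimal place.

Equation of motion (constant flow): PIP = Vt/C + R·V̇ + PEEP.
R·V̇ = PIP − Vt/C − PEEP = 22.4 − 495/60.4 − 5 = 22.4 − 8.195 − 5 = 9.205 cmH2O.
R = 9.205 / 0.9167 = 10.041 cmH2O·s/L.

10.0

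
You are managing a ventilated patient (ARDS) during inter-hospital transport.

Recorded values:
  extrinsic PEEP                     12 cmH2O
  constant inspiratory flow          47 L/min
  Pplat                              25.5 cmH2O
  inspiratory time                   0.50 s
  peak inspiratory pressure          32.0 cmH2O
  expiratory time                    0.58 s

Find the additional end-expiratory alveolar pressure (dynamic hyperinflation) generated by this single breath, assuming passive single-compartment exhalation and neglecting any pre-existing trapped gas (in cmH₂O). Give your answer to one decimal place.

1.2

Flow: 47 L/min ÷ 60 = 0.7833 L/s.
Vt = flow × Ti = 0.7833 L/s × 0.50 s × 1000 mL/L = 391.65 mL.
R = (PIP − Pplat)/V̇ = (32.0 − 25.5) / 0.7833 = 6.5/0.7833 = 8.298 cmH2O·s/L.
C = Vt/(Pplat − PEEP) = 391.65 / (25.5 − 12) = 391.65/13.5 = 29.011 mL/cmH2O.
τ = R × C = 8.298 × 0.02901 L/cmH2O = 0.2407 s.
Fraction remaining = e^(−Te/τ) = e^(−0.58/0.2407) = 0.08985; trapped volume = 391.65 × 0.08985 = 35.19 mL.
Additional alveolar pressure from trapping ≈ V_trapped / C = 35.19 / 29.011 = 1.213 cmH2O.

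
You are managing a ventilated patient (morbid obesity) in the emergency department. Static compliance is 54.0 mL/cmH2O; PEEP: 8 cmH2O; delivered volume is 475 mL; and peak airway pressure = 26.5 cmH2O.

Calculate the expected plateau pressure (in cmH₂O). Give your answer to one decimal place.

16.8

Pplat = PEEP + Vt / Cstat = 8 + 475 / 54.0 = 8 + 8.796 = 16.796 cmH2O.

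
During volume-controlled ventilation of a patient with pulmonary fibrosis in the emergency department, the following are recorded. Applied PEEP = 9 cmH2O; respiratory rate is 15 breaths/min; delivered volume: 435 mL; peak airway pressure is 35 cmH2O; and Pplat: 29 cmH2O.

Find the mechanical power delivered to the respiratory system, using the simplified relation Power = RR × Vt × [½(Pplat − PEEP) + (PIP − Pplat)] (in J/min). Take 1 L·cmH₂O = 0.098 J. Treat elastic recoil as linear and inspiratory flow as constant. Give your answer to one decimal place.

Per-breath work = Vt × [½(Pplat−PEEP) + (PIP−Pplat)] = 0.435 × [0.5×20.0 + 6.0] = 0.435 × 16.0 = 6.96 L·cmH2O.
Power = 15 × 6.96 = 104.4 L·cmH2O/min.
× 0.098 J/(L·cmH2O) → 10.231 J/min.

10.2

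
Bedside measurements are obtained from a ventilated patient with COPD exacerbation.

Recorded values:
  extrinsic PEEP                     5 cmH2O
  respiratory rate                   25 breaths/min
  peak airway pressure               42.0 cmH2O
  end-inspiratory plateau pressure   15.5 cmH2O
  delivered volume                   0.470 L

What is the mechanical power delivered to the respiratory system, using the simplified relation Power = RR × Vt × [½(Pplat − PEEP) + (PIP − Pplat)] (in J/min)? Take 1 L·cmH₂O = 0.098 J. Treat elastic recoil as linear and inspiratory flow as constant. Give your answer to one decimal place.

36.6

Per-breath work = Vt × [½(Pplat−PEEP) + (PIP−Pplat)] = 0.470 × [0.5×10.5 + 26.5] = 0.470 × 31.75 = 14.923 L·cmH2O.
Power = 25 × 14.923 = 373.08 L·cmH2O/min.
× 0.098 J/(L·cmH2O) → 36.562 J/min.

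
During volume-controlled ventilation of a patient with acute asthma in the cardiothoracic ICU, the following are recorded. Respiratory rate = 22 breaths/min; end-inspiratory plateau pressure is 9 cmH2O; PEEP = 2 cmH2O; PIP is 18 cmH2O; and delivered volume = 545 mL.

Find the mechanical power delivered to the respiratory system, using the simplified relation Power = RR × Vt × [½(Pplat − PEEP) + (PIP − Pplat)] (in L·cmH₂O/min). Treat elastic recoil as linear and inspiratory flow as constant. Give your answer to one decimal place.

Per-breath work = Vt × [½(Pplat−PEEP) + (PIP−Pplat)] = 0.545 × [0.5×7.0 + 9.0] = 0.545 × 12.5 = 6.813 L·cmH2O.
Power = 22 × 6.813 = 149.89 L·cmH2O/min.

149.9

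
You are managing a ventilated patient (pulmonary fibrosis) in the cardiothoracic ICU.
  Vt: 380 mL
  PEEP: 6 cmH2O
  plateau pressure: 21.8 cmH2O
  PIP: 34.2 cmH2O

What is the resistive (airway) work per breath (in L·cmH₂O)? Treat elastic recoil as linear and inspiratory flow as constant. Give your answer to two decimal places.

4.71

With constant inspiratory flow the resistive pressure is constant at PIP − Pplat = 34.2 − 21.8 = 12.4 cmH2O, so resistive work = 12.4 × 0.380 = 4.712 L·cmH2O.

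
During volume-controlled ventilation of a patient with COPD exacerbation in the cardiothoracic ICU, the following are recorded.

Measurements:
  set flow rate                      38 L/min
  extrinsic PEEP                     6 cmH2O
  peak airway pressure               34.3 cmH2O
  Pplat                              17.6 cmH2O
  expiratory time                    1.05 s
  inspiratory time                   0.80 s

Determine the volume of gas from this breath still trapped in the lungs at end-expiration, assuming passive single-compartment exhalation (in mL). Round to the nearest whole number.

204

Flow: 38 L/min ÷ 60 = 0.6333 L/s.
Vt = flow × Ti = 0.6333 L/s × 0.80 s × 1000 mL/L = 506.64 mL.
R = (PIP − Pplat)/V̇ = (34.3 − 17.6) / 0.6333 = 16.7/0.6333 = 26.37 cmH2O·s/L.
C = Vt/(Pplat − PEEP) = 506.64 / (17.6 − 6) = 506.64/11.6 = 43.676 mL/cmH2O.
τ = R × C = 26.37 × 0.04368 L/cmH2O = 1.152 s.
Fraction remaining = e^(−Te/τ) = e^(−1.05/1.152) = 0.4019.
Trapped volume = 506.64 × 0.4019 = 203.62 mL.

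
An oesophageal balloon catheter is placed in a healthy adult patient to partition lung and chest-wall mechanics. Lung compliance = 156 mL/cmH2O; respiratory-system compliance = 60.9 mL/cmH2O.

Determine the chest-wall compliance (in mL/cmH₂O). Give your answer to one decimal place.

99.9

1/Ccw = 1/Crs − 1/CL.
1/Ccw = 1/60.9 − 1/156 = 0.01001.
Ccw = 99.9 mL/cmH2O.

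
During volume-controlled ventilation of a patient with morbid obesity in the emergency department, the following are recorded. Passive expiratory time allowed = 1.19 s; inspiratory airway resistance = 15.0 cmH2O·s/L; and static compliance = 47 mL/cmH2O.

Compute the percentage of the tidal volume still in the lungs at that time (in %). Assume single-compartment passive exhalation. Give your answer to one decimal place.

τ = R × C = 15.0 × 47 mL/cmH2O = 15.0 × 0.047 L/cmH2O = 0.705 s.
Passive exhalation: V(t)/V₀ = e^(−t/τ) = e^(−1.19/0.705) = 0.1849.
Fraction remaining = 0.1849 → 18.49%.

18.5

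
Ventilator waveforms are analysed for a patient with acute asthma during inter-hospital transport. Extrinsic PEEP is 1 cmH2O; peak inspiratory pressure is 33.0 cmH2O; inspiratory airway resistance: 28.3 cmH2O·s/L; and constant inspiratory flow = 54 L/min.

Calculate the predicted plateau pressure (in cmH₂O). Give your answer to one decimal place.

Flow: 54 L/min ÷ 60 = 0.9 L/s.
Pplat = PIP − Raw × flow = 33.0 − 28.3 × 0.9 = 33.0 − 25.47 = 7.53 cmH2O.

7.5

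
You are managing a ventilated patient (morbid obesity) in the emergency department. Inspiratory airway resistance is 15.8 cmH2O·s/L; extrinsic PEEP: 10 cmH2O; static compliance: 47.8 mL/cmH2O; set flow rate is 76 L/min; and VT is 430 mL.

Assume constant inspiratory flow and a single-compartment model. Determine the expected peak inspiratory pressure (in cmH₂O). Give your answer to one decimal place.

Flow: 76 L/min ÷ 60 = 1.2667 L/s.
Equation of motion (constant flow): PIP = Vt/C + R·V̇ + PEEP.
PIP = 430/47.8 + 15.8×1.2667 + 10 = 8.996 + 20.014 + 10 = 39.01 cmH2O.

39.0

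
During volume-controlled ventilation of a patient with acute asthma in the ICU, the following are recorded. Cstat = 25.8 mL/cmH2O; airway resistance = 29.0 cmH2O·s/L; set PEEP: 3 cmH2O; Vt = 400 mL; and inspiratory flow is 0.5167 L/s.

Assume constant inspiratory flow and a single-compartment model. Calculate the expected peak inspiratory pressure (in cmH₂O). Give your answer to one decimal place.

33.5

Equation of motion (constant flow): PIP = Vt/C + R·V̇ + PEEP.
PIP = 400/25.8 + 29.0×0.5167 + 3 = 15.504 + 14.984 + 3 = 33.488 cmH2O.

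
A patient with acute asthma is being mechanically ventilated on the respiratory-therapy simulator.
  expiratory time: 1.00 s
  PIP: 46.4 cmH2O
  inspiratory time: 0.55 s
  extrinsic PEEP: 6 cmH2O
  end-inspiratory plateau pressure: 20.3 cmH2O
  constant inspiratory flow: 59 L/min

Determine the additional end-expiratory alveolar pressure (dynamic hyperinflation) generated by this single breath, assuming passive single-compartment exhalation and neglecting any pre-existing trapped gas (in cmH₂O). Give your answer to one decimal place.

5.3

Flow: 59 L/min ÷ 60 = 0.9833 L/s.
Vt = flow × Ti = 0.9833 L/s × 0.55 s × 1000 mL/L = 540.82 mL.
R = (PIP − Pplat)/V̇ = (46.4 − 20.3) / 0.9833 = 26.1/0.9833 = 26.543 cmH2O·s/L.
C = Vt/(Pplat − PEEP) = 540.82 / (20.3 − 6) = 540.82/14.3 = 37.82 mL/cmH2O.
τ = R × C = 26.543 × 0.03782 L/cmH2O = 1.004 s.
Fraction remaining = e^(−Te/τ) = e^(−1.00/1.004) = 0.3693; trapped volume = 540.82 × 0.3693 = 199.72 mL.
Additional alveolar pressure from trapping ≈ V_trapped / C = 199.72 / 37.82 = 5.281 cmH2O.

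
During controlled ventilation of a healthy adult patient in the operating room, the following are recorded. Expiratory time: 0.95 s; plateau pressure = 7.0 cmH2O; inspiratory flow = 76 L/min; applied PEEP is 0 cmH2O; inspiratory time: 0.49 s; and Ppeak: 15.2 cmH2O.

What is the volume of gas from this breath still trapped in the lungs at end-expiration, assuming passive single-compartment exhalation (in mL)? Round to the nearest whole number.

119

Flow: 76 L/min ÷ 60 = 1.2667 L/s.
Vt = flow × Ti = 1.2667 L/s × 0.49 s × 1000 mL/L = 620.68 mL.
R = (PIP − Pplat)/V̇ = (15.2 − 7.0) / 1.2667 = 8.2/1.2667 = 6.474 cmH2O·s/L.
C = Vt/(Pplat − PEEP) = 620.68 / (7.0 − 0) = 620.68/7.0 = 88.669 mL/cmH2O.
τ = R × C = 6.474 × 0.08867 L/cmH2O = 0.574 s.
Fraction remaining = e^(−Te/τ) = e^(−0.95/0.574) = 0.1911.
Trapped volume = 620.68 × 0.1911 = 118.61 mL.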